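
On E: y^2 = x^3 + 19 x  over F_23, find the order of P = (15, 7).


Compute successive multiples of P until we hit O:
  1P = (15, 7)
  2P = (2, 0)
  3P = (15, 16)
  4P = O

ord(P) = 4


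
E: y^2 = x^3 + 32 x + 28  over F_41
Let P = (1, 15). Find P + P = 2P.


Doubling: s = (3 x1^2 + a) / (2 y1)
s = (3*1^2 + 32) / (2*15) mod 41 = 8
x3 = s^2 - 2 x1 mod 41 = 8^2 - 2*1 = 21
y3 = s (x1 - x3) - y1 mod 41 = 8 * (1 - 21) - 15 = 30

2P = (21, 30)


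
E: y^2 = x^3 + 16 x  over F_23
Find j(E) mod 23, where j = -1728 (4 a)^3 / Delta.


Delta = -16(4 a^3 + 27 b^2) mod 23 = 10
-1728 * (4 a)^3 = -1728 * (4*16)^3 mod 23 = 7
j = 7 * 10^(-1) mod 23 = 3

j = 3 (mod 23)


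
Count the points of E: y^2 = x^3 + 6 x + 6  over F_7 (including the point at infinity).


For each x in F_7, count y with y^2 = x^3 + 6 x + 6 mod 7:
  x = 3: RHS = 2, y in [3, 4]  -> 2 point(s)
  x = 5: RHS = 0, y in [0]  -> 1 point(s)
Affine points: 3. Add the point at infinity: total = 4.

#E(F_7) = 4


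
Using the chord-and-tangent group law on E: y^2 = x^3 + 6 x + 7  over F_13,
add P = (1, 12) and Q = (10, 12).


P != Q, so use the chord formula.
s = (y2 - y1) / (x2 - x1) = (0) / (9) mod 13 = 0
x3 = s^2 - x1 - x2 mod 13 = 0^2 - 1 - 10 = 2
y3 = s (x1 - x3) - y1 mod 13 = 0 * (1 - 2) - 12 = 1

P + Q = (2, 1)


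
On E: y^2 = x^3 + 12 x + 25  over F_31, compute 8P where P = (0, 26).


k = 8 = 1000_2 (binary, LSB first: 0001)
Double-and-add from P = (0, 26):
  bit 0 = 0: acc unchanged = O
  bit 1 = 0: acc unchanged = O
  bit 2 = 0: acc unchanged = O
  bit 3 = 1: acc = O + (16, 2) = (16, 2)

8P = (16, 2)


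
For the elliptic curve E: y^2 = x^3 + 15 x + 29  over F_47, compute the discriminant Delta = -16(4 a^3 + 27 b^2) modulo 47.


4 a^3 + 27 b^2 = 4*15^3 + 27*29^2 = 13500 + 22707 = 36207
Delta = -16 * (36207) = -579312
Delta mod 47 = 10

Delta = 10 (mod 47)


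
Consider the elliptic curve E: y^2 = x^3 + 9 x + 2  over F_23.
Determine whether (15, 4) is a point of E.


Check whether y^2 = x^3 + 9 x + 2 (mod 23) for (x, y) = (15, 4).
LHS: y^2 = 4^2 mod 23 = 16
RHS: x^3 + 9 x + 2 = 15^3 + 9*15 + 2 mod 23 = 16
LHS = RHS

Yes, on the curve


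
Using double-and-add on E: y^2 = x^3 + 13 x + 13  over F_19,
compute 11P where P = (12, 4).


k = 11 = 1011_2 (binary, LSB first: 1101)
Double-and-add from P = (12, 4):
  bit 0 = 1: acc = O + (12, 4) = (12, 4)
  bit 1 = 1: acc = (12, 4) + (15, 12) = (16, 17)
  bit 2 = 0: acc unchanged = (16, 17)
  bit 3 = 1: acc = (16, 17) + (9, 2) = (11, 10)

11P = (11, 10)


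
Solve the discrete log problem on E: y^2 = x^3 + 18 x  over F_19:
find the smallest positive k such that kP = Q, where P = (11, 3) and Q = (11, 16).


Enumerate multiples of P until we hit Q = (11, 16):
  1P = (11, 3)
  2P = (6, 1)
  3P = (9, 13)
  4P = (5, 5)
  5P = (1, 0)
  6P = (5, 14)
  7P = (9, 6)
  8P = (6, 18)
  9P = (11, 16)
Match found at i = 9.

k = 9


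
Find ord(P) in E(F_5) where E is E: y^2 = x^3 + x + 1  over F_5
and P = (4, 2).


Compute successive multiples of P until we hit O:
  1P = (4, 2)
  2P = (3, 4)
  3P = (2, 4)
  4P = (0, 4)
  5P = (0, 1)
  6P = (2, 1)
  7P = (3, 1)
  8P = (4, 3)
  ... (continuing to 9P)
  9P = O

ord(P) = 9


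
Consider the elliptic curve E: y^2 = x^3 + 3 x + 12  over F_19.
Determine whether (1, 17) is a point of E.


Check whether y^2 = x^3 + 3 x + 12 (mod 19) for (x, y) = (1, 17).
LHS: y^2 = 17^2 mod 19 = 4
RHS: x^3 + 3 x + 12 = 1^3 + 3*1 + 12 mod 19 = 16
LHS != RHS

No, not on the curve


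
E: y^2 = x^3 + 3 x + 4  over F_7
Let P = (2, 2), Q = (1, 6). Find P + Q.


P != Q, so use the chord formula.
s = (y2 - y1) / (x2 - x1) = (4) / (6) mod 7 = 3
x3 = s^2 - x1 - x2 mod 7 = 3^2 - 2 - 1 = 6
y3 = s (x1 - x3) - y1 mod 7 = 3 * (2 - 6) - 2 = 0

P + Q = (6, 0)


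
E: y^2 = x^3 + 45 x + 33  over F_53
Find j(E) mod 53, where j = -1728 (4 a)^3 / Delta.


Delta = -16(4 a^3 + 27 b^2) mod 53 = 47
-1728 * (4 a)^3 = -1728 * (4*45)^3 mod 53 = 24
j = 24 * 47^(-1) mod 53 = 49

j = 49 (mod 53)


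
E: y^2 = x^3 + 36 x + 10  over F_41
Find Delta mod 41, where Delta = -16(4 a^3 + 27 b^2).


4 a^3 + 27 b^2 = 4*36^3 + 27*10^2 = 186624 + 2700 = 189324
Delta = -16 * (189324) = -3029184
Delta mod 41 = 19

Delta = 19 (mod 41)


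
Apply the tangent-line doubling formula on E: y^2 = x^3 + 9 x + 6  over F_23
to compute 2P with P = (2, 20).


Doubling: s = (3 x1^2 + a) / (2 y1)
s = (3*2^2 + 9) / (2*20) mod 23 = 8
x3 = s^2 - 2 x1 mod 23 = 8^2 - 2*2 = 14
y3 = s (x1 - x3) - y1 mod 23 = 8 * (2 - 14) - 20 = 22

2P = (14, 22)


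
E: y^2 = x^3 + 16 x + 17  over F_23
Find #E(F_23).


For each x in F_23, count y with y^2 = x^3 + 16 x + 17 mod 23:
  x = 3: RHS = 0, y in [0]  -> 1 point(s)
  x = 7: RHS = 12, y in [9, 14]  -> 2 point(s)
  x = 8: RHS = 13, y in [6, 17]  -> 2 point(s)
  x = 9: RHS = 16, y in [4, 19]  -> 2 point(s)
  x = 10: RHS = 4, y in [2, 21]  -> 2 point(s)
  x = 11: RHS = 6, y in [11, 12]  -> 2 point(s)
  x = 14: RHS = 18, y in [8, 15]  -> 2 point(s)
  x = 17: RHS = 4, y in [2, 21]  -> 2 point(s)
  x = 19: RHS = 4, y in [2, 21]  -> 2 point(s)
  x = 21: RHS = 0, y in [0]  -> 1 point(s)
  x = 22: RHS = 0, y in [0]  -> 1 point(s)
Affine points: 19. Add the point at infinity: total = 20.

#E(F_23) = 20


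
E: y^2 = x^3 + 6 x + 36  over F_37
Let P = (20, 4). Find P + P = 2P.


Doubling: s = (3 x1^2 + a) / (2 y1)
s = (3*20^2 + 6) / (2*4) mod 37 = 12
x3 = s^2 - 2 x1 mod 37 = 12^2 - 2*20 = 30
y3 = s (x1 - x3) - y1 mod 37 = 12 * (20 - 30) - 4 = 24

2P = (30, 24)


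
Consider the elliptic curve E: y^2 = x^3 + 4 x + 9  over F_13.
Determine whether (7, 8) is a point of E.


Check whether y^2 = x^3 + 4 x + 9 (mod 13) for (x, y) = (7, 8).
LHS: y^2 = 8^2 mod 13 = 12
RHS: x^3 + 4 x + 9 = 7^3 + 4*7 + 9 mod 13 = 3
LHS != RHS

No, not on the curve


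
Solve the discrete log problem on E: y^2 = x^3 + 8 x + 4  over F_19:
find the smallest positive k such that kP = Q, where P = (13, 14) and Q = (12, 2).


Enumerate multiples of P until we hit Q = (12, 2):
  1P = (13, 14)
  2P = (9, 8)
  3P = (4, 9)
  4P = (7, 2)
  5P = (3, 6)
  6P = (12, 2)
Match found at i = 6.

k = 6


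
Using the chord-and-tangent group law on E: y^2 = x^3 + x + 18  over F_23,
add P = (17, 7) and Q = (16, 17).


P != Q, so use the chord formula.
s = (y2 - y1) / (x2 - x1) = (10) / (22) mod 23 = 13
x3 = s^2 - x1 - x2 mod 23 = 13^2 - 17 - 16 = 21
y3 = s (x1 - x3) - y1 mod 23 = 13 * (17 - 21) - 7 = 10

P + Q = (21, 10)


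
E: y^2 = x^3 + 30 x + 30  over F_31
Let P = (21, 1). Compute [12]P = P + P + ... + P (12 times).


k = 12 = 1100_2 (binary, LSB first: 0011)
Double-and-add from P = (21, 1):
  bit 0 = 0: acc unchanged = O
  bit 1 = 0: acc unchanged = O
  bit 2 = 1: acc = O + (10, 11) = (10, 11)
  bit 3 = 1: acc = (10, 11) + (19, 9) = (12, 17)

12P = (12, 17)


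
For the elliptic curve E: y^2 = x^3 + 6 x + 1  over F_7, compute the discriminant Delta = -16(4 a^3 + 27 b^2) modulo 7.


4 a^3 + 27 b^2 = 4*6^3 + 27*1^2 = 864 + 27 = 891
Delta = -16 * (891) = -14256
Delta mod 7 = 3

Delta = 3 (mod 7)


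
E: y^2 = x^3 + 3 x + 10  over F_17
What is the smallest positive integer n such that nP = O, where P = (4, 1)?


Compute successive multiples of P until we hit O:
  1P = (4, 1)
  2P = (9, 16)
  3P = (13, 6)
  4P = (15, 8)
  5P = (14, 5)
  6P = (8, 11)
  7P = (7, 0)
  8P = (8, 6)
  ... (continuing to 14P)
  14P = O

ord(P) = 14


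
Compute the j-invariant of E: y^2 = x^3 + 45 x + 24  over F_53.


Delta = -16(4 a^3 + 27 b^2) mod 53 = 17
-1728 * (4 a)^3 = -1728 * (4*45)^3 mod 53 = 24
j = 24 * 17^(-1) mod 53 = 17

j = 17 (mod 53)


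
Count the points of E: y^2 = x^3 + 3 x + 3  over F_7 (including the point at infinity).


For each x in F_7, count y with y^2 = x^3 + 3 x + 3 mod 7:
  x = 1: RHS = 0, y in [0]  -> 1 point(s)
  x = 3: RHS = 4, y in [2, 5]  -> 2 point(s)
  x = 4: RHS = 2, y in [3, 4]  -> 2 point(s)
Affine points: 5. Add the point at infinity: total = 6.

#E(F_7) = 6


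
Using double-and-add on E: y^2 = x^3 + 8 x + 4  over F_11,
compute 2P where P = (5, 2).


k = 2 = 10_2 (binary, LSB first: 01)
Double-and-add from P = (5, 2):
  bit 0 = 0: acc unchanged = O
  bit 1 = 1: acc = O + (6, 2) = (6, 2)

2P = (6, 2)


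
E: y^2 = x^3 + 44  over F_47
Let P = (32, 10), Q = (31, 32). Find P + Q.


P != Q, so use the chord formula.
s = (y2 - y1) / (x2 - x1) = (22) / (46) mod 47 = 25
x3 = s^2 - x1 - x2 mod 47 = 25^2 - 32 - 31 = 45
y3 = s (x1 - x3) - y1 mod 47 = 25 * (32 - 45) - 10 = 41

P + Q = (45, 41)


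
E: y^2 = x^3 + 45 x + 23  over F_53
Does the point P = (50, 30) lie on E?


Check whether y^2 = x^3 + 45 x + 23 (mod 53) for (x, y) = (50, 30).
LHS: y^2 = 30^2 mod 53 = 52
RHS: x^3 + 45 x + 23 = 50^3 + 45*50 + 23 mod 53 = 20
LHS != RHS

No, not on the curve


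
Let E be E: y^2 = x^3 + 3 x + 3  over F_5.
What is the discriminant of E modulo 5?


4 a^3 + 27 b^2 = 4*3^3 + 27*3^2 = 108 + 243 = 351
Delta = -16 * (351) = -5616
Delta mod 5 = 4

Delta = 4 (mod 5)


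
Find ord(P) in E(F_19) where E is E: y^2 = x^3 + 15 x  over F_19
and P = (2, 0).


Compute successive multiples of P until we hit O:
  1P = (2, 0)
  2P = O

ord(P) = 2


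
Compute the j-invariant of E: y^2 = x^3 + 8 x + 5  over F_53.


Delta = -16(4 a^3 + 27 b^2) mod 53 = 51
-1728 * (4 a)^3 = -1728 * (4*8)^3 mod 53 = 29
j = 29 * 51^(-1) mod 53 = 12

j = 12 (mod 53)


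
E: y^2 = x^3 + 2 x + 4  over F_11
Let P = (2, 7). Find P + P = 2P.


Doubling: s = (3 x1^2 + a) / (2 y1)
s = (3*2^2 + 2) / (2*7) mod 11 = 1
x3 = s^2 - 2 x1 mod 11 = 1^2 - 2*2 = 8
y3 = s (x1 - x3) - y1 mod 11 = 1 * (2 - 8) - 7 = 9

2P = (8, 9)


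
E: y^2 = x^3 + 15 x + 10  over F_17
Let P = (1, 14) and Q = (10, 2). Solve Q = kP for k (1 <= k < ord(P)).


Enumerate multiples of P until we hit Q = (10, 2):
  1P = (1, 14)
  2P = (7, 4)
  3P = (8, 9)
  4P = (4, 10)
  5P = (10, 15)
  6P = (10, 2)
Match found at i = 6.

k = 6


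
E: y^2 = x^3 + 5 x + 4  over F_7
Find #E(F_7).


For each x in F_7, count y with y^2 = x^3 + 5 x + 4 mod 7:
  x = 0: RHS = 4, y in [2, 5]  -> 2 point(s)
  x = 2: RHS = 1, y in [1, 6]  -> 2 point(s)
  x = 3: RHS = 4, y in [2, 5]  -> 2 point(s)
  x = 4: RHS = 4, y in [2, 5]  -> 2 point(s)
  x = 5: RHS = 0, y in [0]  -> 1 point(s)
Affine points: 9. Add the point at infinity: total = 10.

#E(F_7) = 10


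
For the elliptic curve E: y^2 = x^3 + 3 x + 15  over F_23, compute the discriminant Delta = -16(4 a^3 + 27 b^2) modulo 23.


4 a^3 + 27 b^2 = 4*3^3 + 27*15^2 = 108 + 6075 = 6183
Delta = -16 * (6183) = -98928
Delta mod 23 = 18

Delta = 18 (mod 23)


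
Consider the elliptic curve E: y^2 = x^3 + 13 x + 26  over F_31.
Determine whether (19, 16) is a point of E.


Check whether y^2 = x^3 + 13 x + 26 (mod 31) for (x, y) = (19, 16).
LHS: y^2 = 16^2 mod 31 = 8
RHS: x^3 + 13 x + 26 = 19^3 + 13*19 + 26 mod 31 = 2
LHS != RHS

No, not on the curve


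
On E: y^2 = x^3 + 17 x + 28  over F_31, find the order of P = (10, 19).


Compute successive multiples of P until we hit O:
  1P = (10, 19)
  2P = (12, 10)
  3P = (6, 25)
  4P = (25, 19)
  5P = (27, 12)
  6P = (2, 16)
  7P = (8, 5)
  8P = (0, 20)
  ... (continuing to 20P)
  20P = O

ord(P) = 20


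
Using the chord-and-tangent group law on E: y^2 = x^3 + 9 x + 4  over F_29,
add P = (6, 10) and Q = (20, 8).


P != Q, so use the chord formula.
s = (y2 - y1) / (x2 - x1) = (27) / (14) mod 29 = 4
x3 = s^2 - x1 - x2 mod 29 = 4^2 - 6 - 20 = 19
y3 = s (x1 - x3) - y1 mod 29 = 4 * (6 - 19) - 10 = 25

P + Q = (19, 25)


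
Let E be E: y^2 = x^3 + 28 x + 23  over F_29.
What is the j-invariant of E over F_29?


Delta = -16(4 a^3 + 27 b^2) mod 29 = 27
-1728 * (4 a)^3 = -1728 * (4*28)^3 mod 29 = 15
j = 15 * 27^(-1) mod 29 = 7

j = 7 (mod 29)


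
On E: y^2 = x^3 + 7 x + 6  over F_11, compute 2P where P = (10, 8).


Doubling: s = (3 x1^2 + a) / (2 y1)
s = (3*10^2 + 7) / (2*8) mod 11 = 2
x3 = s^2 - 2 x1 mod 11 = 2^2 - 2*10 = 6
y3 = s (x1 - x3) - y1 mod 11 = 2 * (10 - 6) - 8 = 0

2P = (6, 0)


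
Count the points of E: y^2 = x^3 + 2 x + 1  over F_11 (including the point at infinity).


For each x in F_11, count y with y^2 = x^3 + 2 x + 1 mod 11:
  x = 0: RHS = 1, y in [1, 10]  -> 2 point(s)
  x = 1: RHS = 4, y in [2, 9]  -> 2 point(s)
  x = 3: RHS = 1, y in [1, 10]  -> 2 point(s)
  x = 5: RHS = 4, y in [2, 9]  -> 2 point(s)
  x = 6: RHS = 9, y in [3, 8]  -> 2 point(s)
  x = 8: RHS = 1, y in [1, 10]  -> 2 point(s)
  x = 9: RHS = 0, y in [0]  -> 1 point(s)
  x = 10: RHS = 9, y in [3, 8]  -> 2 point(s)
Affine points: 15. Add the point at infinity: total = 16.

#E(F_11) = 16


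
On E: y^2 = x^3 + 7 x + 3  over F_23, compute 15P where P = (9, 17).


k = 15 = 1111_2 (binary, LSB first: 1111)
Double-and-add from P = (9, 17):
  bit 0 = 1: acc = O + (9, 17) = (9, 17)
  bit 1 = 1: acc = (9, 17) + (18, 21) = (5, 18)
  bit 2 = 1: acc = (5, 18) + (22, 15) = (2, 18)
  bit 3 = 1: acc = (2, 18) + (20, 1) = (19, 7)

15P = (19, 7)


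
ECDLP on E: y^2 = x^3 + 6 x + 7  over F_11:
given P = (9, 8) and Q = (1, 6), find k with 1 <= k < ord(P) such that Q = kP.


Enumerate multiples of P until we hit Q = (1, 6):
  1P = (9, 8)
  2P = (2, 4)
  3P = (1, 6)
Match found at i = 3.

k = 3


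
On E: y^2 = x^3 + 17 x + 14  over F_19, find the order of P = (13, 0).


Compute successive multiples of P until we hit O:
  1P = (13, 0)
  2P = O

ord(P) = 2


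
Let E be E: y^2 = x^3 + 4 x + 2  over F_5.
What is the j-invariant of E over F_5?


Delta = -16(4 a^3 + 27 b^2) mod 5 = 1
-1728 * (4 a)^3 = -1728 * (4*4)^3 mod 5 = 2
j = 2 * 1^(-1) mod 5 = 2

j = 2 (mod 5)


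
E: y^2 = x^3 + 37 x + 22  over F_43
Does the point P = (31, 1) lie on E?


Check whether y^2 = x^3 + 37 x + 22 (mod 43) for (x, y) = (31, 1).
LHS: y^2 = 1^2 mod 43 = 1
RHS: x^3 + 37 x + 22 = 31^3 + 37*31 + 22 mod 43 = 0
LHS != RHS

No, not on the curve


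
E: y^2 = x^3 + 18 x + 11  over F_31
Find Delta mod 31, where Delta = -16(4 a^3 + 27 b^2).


4 a^3 + 27 b^2 = 4*18^3 + 27*11^2 = 23328 + 3267 = 26595
Delta = -16 * (26595) = -425520
Delta mod 31 = 17

Delta = 17 (mod 31)


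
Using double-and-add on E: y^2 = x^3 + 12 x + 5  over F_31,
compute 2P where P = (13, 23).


k = 2 = 10_2 (binary, LSB first: 01)
Double-and-add from P = (13, 23):
  bit 0 = 0: acc unchanged = O
  bit 1 = 1: acc = O + (13, 8) = (13, 8)

2P = (13, 8)


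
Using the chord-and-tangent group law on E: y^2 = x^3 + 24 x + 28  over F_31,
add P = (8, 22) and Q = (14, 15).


P != Q, so use the chord formula.
s = (y2 - y1) / (x2 - x1) = (24) / (6) mod 31 = 4
x3 = s^2 - x1 - x2 mod 31 = 4^2 - 8 - 14 = 25
y3 = s (x1 - x3) - y1 mod 31 = 4 * (8 - 25) - 22 = 3

P + Q = (25, 3)


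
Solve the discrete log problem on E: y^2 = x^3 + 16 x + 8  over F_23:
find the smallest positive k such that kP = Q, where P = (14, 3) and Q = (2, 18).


Enumerate multiples of P until we hit Q = (2, 18):
  1P = (14, 3)
  2P = (19, 15)
  3P = (16, 6)
  4P = (1, 5)
  5P = (20, 5)
  6P = (7, 7)
  7P = (15, 14)
  8P = (0, 13)
  9P = (2, 18)
Match found at i = 9.

k = 9


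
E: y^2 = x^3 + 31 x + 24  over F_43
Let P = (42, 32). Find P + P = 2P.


Doubling: s = (3 x1^2 + a) / (2 y1)
s = (3*42^2 + 31) / (2*32) mod 43 = 18
x3 = s^2 - 2 x1 mod 43 = 18^2 - 2*42 = 25
y3 = s (x1 - x3) - y1 mod 43 = 18 * (42 - 25) - 32 = 16

2P = (25, 16)


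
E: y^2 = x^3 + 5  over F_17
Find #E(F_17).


For each x in F_17, count y with y^2 = x^3 + 0 x + 5 mod 17:
  x = 2: RHS = 13, y in [8, 9]  -> 2 point(s)
  x = 3: RHS = 15, y in [7, 10]  -> 2 point(s)
  x = 4: RHS = 1, y in [1, 16]  -> 2 point(s)
  x = 6: RHS = 0, y in [0]  -> 1 point(s)
  x = 7: RHS = 8, y in [5, 12]  -> 2 point(s)
  x = 10: RHS = 2, y in [6, 11]  -> 2 point(s)
  x = 12: RHS = 16, y in [4, 13]  -> 2 point(s)
  x = 13: RHS = 9, y in [3, 14]  -> 2 point(s)
  x = 16: RHS = 4, y in [2, 15]  -> 2 point(s)
Affine points: 17. Add the point at infinity: total = 18.

#E(F_17) = 18


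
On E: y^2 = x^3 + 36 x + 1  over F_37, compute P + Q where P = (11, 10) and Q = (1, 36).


P != Q, so use the chord formula.
s = (y2 - y1) / (x2 - x1) = (26) / (27) mod 37 = 27
x3 = s^2 - x1 - x2 mod 37 = 27^2 - 11 - 1 = 14
y3 = s (x1 - x3) - y1 mod 37 = 27 * (11 - 14) - 10 = 20

P + Q = (14, 20)


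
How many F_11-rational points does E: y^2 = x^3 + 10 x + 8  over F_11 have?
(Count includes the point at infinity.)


For each x in F_11, count y with y^2 = x^3 + 10 x + 8 mod 11:
  x = 2: RHS = 3, y in [5, 6]  -> 2 point(s)
  x = 6: RHS = 9, y in [3, 8]  -> 2 point(s)
  x = 7: RHS = 3, y in [5, 6]  -> 2 point(s)
Affine points: 6. Add the point at infinity: total = 7.

#E(F_11) = 7


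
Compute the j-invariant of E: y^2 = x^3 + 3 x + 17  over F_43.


Delta = -16(4 a^3 + 27 b^2) mod 43 = 16
-1728 * (4 a)^3 = -1728 * (4*3)^3 mod 43 = 22
j = 22 * 16^(-1) mod 43 = 39

j = 39 (mod 43)


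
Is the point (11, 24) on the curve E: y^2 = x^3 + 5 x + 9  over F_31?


Check whether y^2 = x^3 + 5 x + 9 (mod 31) for (x, y) = (11, 24).
LHS: y^2 = 24^2 mod 31 = 18
RHS: x^3 + 5 x + 9 = 11^3 + 5*11 + 9 mod 31 = 0
LHS != RHS

No, not on the curve


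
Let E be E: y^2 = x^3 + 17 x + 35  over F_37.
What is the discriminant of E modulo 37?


4 a^3 + 27 b^2 = 4*17^3 + 27*35^2 = 19652 + 33075 = 52727
Delta = -16 * (52727) = -843632
Delta mod 37 = 5

Delta = 5 (mod 37)


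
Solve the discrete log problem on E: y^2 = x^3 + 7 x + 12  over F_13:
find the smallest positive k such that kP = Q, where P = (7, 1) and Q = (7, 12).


Enumerate multiples of P until we hit Q = (7, 12):
  1P = (7, 1)
  2P = (0, 5)
  3P = (5, 9)
  4P = (4, 0)
  5P = (5, 4)
  6P = (0, 8)
  7P = (7, 12)
Match found at i = 7.

k = 7


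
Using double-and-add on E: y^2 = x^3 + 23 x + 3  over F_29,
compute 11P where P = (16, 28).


k = 11 = 1011_2 (binary, LSB first: 1101)
Double-and-add from P = (16, 28):
  bit 0 = 1: acc = O + (16, 28) = (16, 28)
  bit 1 = 1: acc = (16, 28) + (13, 18) = (24, 13)
  bit 2 = 0: acc unchanged = (24, 13)
  bit 3 = 1: acc = (24, 13) + (12, 21) = (16, 1)

11P = (16, 1)


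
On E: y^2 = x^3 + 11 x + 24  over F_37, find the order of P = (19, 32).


Compute successive multiples of P until we hit O:
  1P = (19, 32)
  2P = (6, 11)
  3P = (33, 8)
  4P = (34, 36)
  5P = (14, 31)
  6P = (7, 0)
  7P = (14, 6)
  8P = (34, 1)
  ... (continuing to 12P)
  12P = O

ord(P) = 12


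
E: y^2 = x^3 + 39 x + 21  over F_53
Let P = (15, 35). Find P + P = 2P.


Doubling: s = (3 x1^2 + a) / (2 y1)
s = (3*15^2 + 39) / (2*35) mod 53 = 42
x3 = s^2 - 2 x1 mod 53 = 42^2 - 2*15 = 38
y3 = s (x1 - x3) - y1 mod 53 = 42 * (15 - 38) - 35 = 6

2P = (38, 6)


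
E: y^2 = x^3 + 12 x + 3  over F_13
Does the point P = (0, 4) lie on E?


Check whether y^2 = x^3 + 12 x + 3 (mod 13) for (x, y) = (0, 4).
LHS: y^2 = 4^2 mod 13 = 3
RHS: x^3 + 12 x + 3 = 0^3 + 12*0 + 3 mod 13 = 3
LHS = RHS

Yes, on the curve


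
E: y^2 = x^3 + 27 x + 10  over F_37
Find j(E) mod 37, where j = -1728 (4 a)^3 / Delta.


Delta = -16(4 a^3 + 27 b^2) mod 37 = 6
-1728 * (4 a)^3 = -1728 * (4*27)^3 mod 37 = 36
j = 36 * 6^(-1) mod 37 = 6

j = 6 (mod 37)


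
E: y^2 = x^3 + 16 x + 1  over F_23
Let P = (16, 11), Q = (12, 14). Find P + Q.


P != Q, so use the chord formula.
s = (y2 - y1) / (x2 - x1) = (3) / (19) mod 23 = 5
x3 = s^2 - x1 - x2 mod 23 = 5^2 - 16 - 12 = 20
y3 = s (x1 - x3) - y1 mod 23 = 5 * (16 - 20) - 11 = 15

P + Q = (20, 15)


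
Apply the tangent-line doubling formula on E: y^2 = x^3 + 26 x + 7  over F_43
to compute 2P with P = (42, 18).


Doubling: s = (3 x1^2 + a) / (2 y1)
s = (3*42^2 + 26) / (2*18) mod 43 = 2
x3 = s^2 - 2 x1 mod 43 = 2^2 - 2*42 = 6
y3 = s (x1 - x3) - y1 mod 43 = 2 * (42 - 6) - 18 = 11

2P = (6, 11)


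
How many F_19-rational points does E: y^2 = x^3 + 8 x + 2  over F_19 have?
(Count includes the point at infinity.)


For each x in F_19, count y with y^2 = x^3 + 8 x + 2 mod 19:
  x = 1: RHS = 11, y in [7, 12]  -> 2 point(s)
  x = 2: RHS = 7, y in [8, 11]  -> 2 point(s)
  x = 6: RHS = 0, y in [0]  -> 1 point(s)
  x = 9: RHS = 5, y in [9, 10]  -> 2 point(s)
  x = 13: RHS = 4, y in [2, 17]  -> 2 point(s)
  x = 15: RHS = 1, y in [1, 18]  -> 2 point(s)
  x = 17: RHS = 16, y in [4, 15]  -> 2 point(s)
Affine points: 13. Add the point at infinity: total = 14.

#E(F_19) = 14


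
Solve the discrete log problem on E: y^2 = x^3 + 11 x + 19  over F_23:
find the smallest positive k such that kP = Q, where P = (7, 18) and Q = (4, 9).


Enumerate multiples of P until we hit Q = (4, 9):
  1P = (7, 18)
  2P = (13, 17)
  3P = (19, 7)
  4P = (21, 14)
  5P = (4, 14)
  6P = (1, 13)
  7P = (1, 10)
  8P = (4, 9)
Match found at i = 8.

k = 8


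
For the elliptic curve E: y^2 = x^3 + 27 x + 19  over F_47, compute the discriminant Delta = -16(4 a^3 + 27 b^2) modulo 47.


4 a^3 + 27 b^2 = 4*27^3 + 27*19^2 = 78732 + 9747 = 88479
Delta = -16 * (88479) = -1415664
Delta mod 47 = 23

Delta = 23 (mod 47)


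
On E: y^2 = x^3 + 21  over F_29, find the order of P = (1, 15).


Compute successive multiples of P until we hit O:
  1P = (1, 15)
  2P = (7, 25)
  3P = (27, 19)
  4P = (6, 11)
  5P = (18, 16)
  6P = (9, 5)
  7P = (26, 9)
  8P = (26, 20)
  ... (continuing to 15P)
  15P = O

ord(P) = 15


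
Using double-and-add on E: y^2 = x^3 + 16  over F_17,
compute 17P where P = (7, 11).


k = 17 = 10001_2 (binary, LSB first: 10001)
Double-and-add from P = (7, 11):
  bit 0 = 1: acc = O + (7, 11) = (7, 11)
  bit 1 = 0: acc unchanged = (7, 11)
  bit 2 = 0: acc unchanged = (7, 11)
  bit 3 = 0: acc unchanged = (7, 11)
  bit 4 = 1: acc = (7, 11) + (16, 7) = (7, 6)

17P = (7, 6)


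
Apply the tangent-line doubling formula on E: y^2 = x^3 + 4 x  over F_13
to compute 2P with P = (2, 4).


Doubling: s = (3 x1^2 + a) / (2 y1)
s = (3*2^2 + 4) / (2*4) mod 13 = 2
x3 = s^2 - 2 x1 mod 13 = 2^2 - 2*2 = 0
y3 = s (x1 - x3) - y1 mod 13 = 2 * (2 - 0) - 4 = 0

2P = (0, 0)


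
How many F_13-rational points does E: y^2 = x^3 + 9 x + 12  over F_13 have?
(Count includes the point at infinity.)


For each x in F_13, count y with y^2 = x^3 + 9 x + 12 mod 13:
  x = 0: RHS = 12, y in [5, 8]  -> 2 point(s)
  x = 1: RHS = 9, y in [3, 10]  -> 2 point(s)
  x = 2: RHS = 12, y in [5, 8]  -> 2 point(s)
  x = 3: RHS = 1, y in [1, 12]  -> 2 point(s)
  x = 5: RHS = 0, y in [0]  -> 1 point(s)
  x = 6: RHS = 9, y in [3, 10]  -> 2 point(s)
  x = 9: RHS = 3, y in [4, 9]  -> 2 point(s)
  x = 10: RHS = 10, y in [6, 7]  -> 2 point(s)
  x = 11: RHS = 12, y in [5, 8]  -> 2 point(s)
Affine points: 17. Add the point at infinity: total = 18.

#E(F_13) = 18


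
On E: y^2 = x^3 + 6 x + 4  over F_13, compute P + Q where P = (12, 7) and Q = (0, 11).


P != Q, so use the chord formula.
s = (y2 - y1) / (x2 - x1) = (4) / (1) mod 13 = 4
x3 = s^2 - x1 - x2 mod 13 = 4^2 - 12 - 0 = 4
y3 = s (x1 - x3) - y1 mod 13 = 4 * (12 - 4) - 7 = 12

P + Q = (4, 12)


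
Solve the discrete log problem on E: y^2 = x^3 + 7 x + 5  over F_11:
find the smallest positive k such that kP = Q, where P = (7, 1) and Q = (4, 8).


Enumerate multiples of P until we hit Q = (4, 8):
  1P = (7, 1)
  2P = (8, 10)
  3P = (0, 7)
  4P = (9, 7)
  5P = (4, 8)
Match found at i = 5.

k = 5


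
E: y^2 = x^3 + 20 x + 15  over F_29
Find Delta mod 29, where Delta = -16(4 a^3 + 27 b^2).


4 a^3 + 27 b^2 = 4*20^3 + 27*15^2 = 32000 + 6075 = 38075
Delta = -16 * (38075) = -609200
Delta mod 29 = 3

Delta = 3 (mod 29)


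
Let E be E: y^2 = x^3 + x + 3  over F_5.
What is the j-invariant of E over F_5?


Delta = -16(4 a^3 + 27 b^2) mod 5 = 3
-1728 * (4 a)^3 = -1728 * (4*1)^3 mod 5 = 3
j = 3 * 3^(-1) mod 5 = 1

j = 1 (mod 5)


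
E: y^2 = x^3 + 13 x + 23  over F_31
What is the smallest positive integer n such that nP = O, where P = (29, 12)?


Compute successive multiples of P until we hit O:
  1P = (29, 12)
  2P = (6, 21)
  3P = (21, 28)
  4P = (16, 24)
  5P = (14, 29)
  6P = (28, 22)
  7P = (12, 4)
  8P = (15, 11)
  ... (continuing to 17P)
  17P = O

ord(P) = 17


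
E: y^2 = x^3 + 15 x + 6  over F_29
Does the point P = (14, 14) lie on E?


Check whether y^2 = x^3 + 15 x + 6 (mod 29) for (x, y) = (14, 14).
LHS: y^2 = 14^2 mod 29 = 22
RHS: x^3 + 15 x + 6 = 14^3 + 15*14 + 6 mod 29 = 2
LHS != RHS

No, not on the curve


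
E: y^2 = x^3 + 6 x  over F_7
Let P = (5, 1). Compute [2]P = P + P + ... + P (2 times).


k = 2 = 10_2 (binary, LSB first: 01)
Double-and-add from P = (5, 1):
  bit 0 = 0: acc unchanged = O
  bit 1 = 1: acc = O + (1, 0) = (1, 0)

2P = (1, 0)


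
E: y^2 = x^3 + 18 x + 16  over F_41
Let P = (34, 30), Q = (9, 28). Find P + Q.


P != Q, so use the chord formula.
s = (y2 - y1) / (x2 - x1) = (39) / (16) mod 41 = 5
x3 = s^2 - x1 - x2 mod 41 = 5^2 - 34 - 9 = 23
y3 = s (x1 - x3) - y1 mod 41 = 5 * (34 - 23) - 30 = 25

P + Q = (23, 25)


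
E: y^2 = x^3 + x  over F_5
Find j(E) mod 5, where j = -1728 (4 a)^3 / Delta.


Delta = -16(4 a^3 + 27 b^2) mod 5 = 1
-1728 * (4 a)^3 = -1728 * (4*1)^3 mod 5 = 3
j = 3 * 1^(-1) mod 5 = 3

j = 3 (mod 5)


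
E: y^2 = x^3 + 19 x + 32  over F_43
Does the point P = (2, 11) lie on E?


Check whether y^2 = x^3 + 19 x + 32 (mod 43) for (x, y) = (2, 11).
LHS: y^2 = 11^2 mod 43 = 35
RHS: x^3 + 19 x + 32 = 2^3 + 19*2 + 32 mod 43 = 35
LHS = RHS

Yes, on the curve


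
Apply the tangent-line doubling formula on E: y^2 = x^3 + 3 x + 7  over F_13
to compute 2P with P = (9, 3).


Doubling: s = (3 x1^2 + a) / (2 y1)
s = (3*9^2 + 3) / (2*3) mod 13 = 2
x3 = s^2 - 2 x1 mod 13 = 2^2 - 2*9 = 12
y3 = s (x1 - x3) - y1 mod 13 = 2 * (9 - 12) - 3 = 4

2P = (12, 4)


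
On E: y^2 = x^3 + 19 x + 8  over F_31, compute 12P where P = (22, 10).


k = 12 = 1100_2 (binary, LSB first: 0011)
Double-and-add from P = (22, 10):
  bit 0 = 0: acc unchanged = O
  bit 1 = 0: acc unchanged = O
  bit 2 = 1: acc = O + (6, 11) = (6, 11)
  bit 3 = 1: acc = (6, 11) + (26, 6) = (1, 11)

12P = (1, 11)


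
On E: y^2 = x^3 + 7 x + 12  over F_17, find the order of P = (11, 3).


Compute successive multiples of P until we hit O:
  1P = (11, 3)
  2P = (3, 3)
  3P = (3, 14)
  4P = (11, 14)
  5P = O

ord(P) = 5


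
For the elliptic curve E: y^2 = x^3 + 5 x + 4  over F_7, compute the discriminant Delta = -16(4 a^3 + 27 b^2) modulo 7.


4 a^3 + 27 b^2 = 4*5^3 + 27*4^2 = 500 + 432 = 932
Delta = -16 * (932) = -14912
Delta mod 7 = 5

Delta = 5 (mod 7)


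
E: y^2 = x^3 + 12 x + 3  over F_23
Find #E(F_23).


For each x in F_23, count y with y^2 = x^3 + 12 x + 3 mod 23:
  x = 0: RHS = 3, y in [7, 16]  -> 2 point(s)
  x = 1: RHS = 16, y in [4, 19]  -> 2 point(s)
  x = 2: RHS = 12, y in [9, 14]  -> 2 point(s)
  x = 4: RHS = 0, y in [0]  -> 1 point(s)
  x = 5: RHS = 4, y in [2, 21]  -> 2 point(s)
  x = 7: RHS = 16, y in [4, 19]  -> 2 point(s)
  x = 8: RHS = 13, y in [6, 17]  -> 2 point(s)
  x = 9: RHS = 12, y in [9, 14]  -> 2 point(s)
  x = 12: RHS = 12, y in [9, 14]  -> 2 point(s)
  x = 15: RHS = 16, y in [4, 19]  -> 2 point(s)
  x = 16: RHS = 13, y in [6, 17]  -> 2 point(s)
  x = 18: RHS = 2, y in [5, 18]  -> 2 point(s)
  x = 19: RHS = 6, y in [11, 12]  -> 2 point(s)
  x = 20: RHS = 9, y in [3, 20]  -> 2 point(s)
  x = 22: RHS = 13, y in [6, 17]  -> 2 point(s)
Affine points: 29. Add the point at infinity: total = 30.

#E(F_23) = 30


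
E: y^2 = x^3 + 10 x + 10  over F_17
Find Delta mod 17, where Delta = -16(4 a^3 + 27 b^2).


4 a^3 + 27 b^2 = 4*10^3 + 27*10^2 = 4000 + 2700 = 6700
Delta = -16 * (6700) = -107200
Delta mod 17 = 2

Delta = 2 (mod 17)


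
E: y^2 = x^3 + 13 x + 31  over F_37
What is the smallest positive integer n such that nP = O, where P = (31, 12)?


Compute successive multiples of P until we hit O:
  1P = (31, 12)
  2P = (15, 7)
  3P = (32, 27)
  4P = (14, 21)
  5P = (28, 6)
  6P = (19, 12)
  7P = (24, 25)
  8P = (30, 2)
  ... (continuing to 46P)
  46P = O

ord(P) = 46


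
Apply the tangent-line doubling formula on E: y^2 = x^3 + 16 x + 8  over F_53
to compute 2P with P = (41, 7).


Doubling: s = (3 x1^2 + a) / (2 y1)
s = (3*41^2 + 16) / (2*7) mod 53 = 32
x3 = s^2 - 2 x1 mod 53 = 32^2 - 2*41 = 41
y3 = s (x1 - x3) - y1 mod 53 = 32 * (41 - 41) - 7 = 46

2P = (41, 46)


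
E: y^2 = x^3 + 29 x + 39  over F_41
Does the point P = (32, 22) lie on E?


Check whether y^2 = x^3 + 29 x + 39 (mod 41) for (x, y) = (32, 22).
LHS: y^2 = 22^2 mod 41 = 33
RHS: x^3 + 29 x + 39 = 32^3 + 29*32 + 39 mod 41 = 33
LHS = RHS

Yes, on the curve


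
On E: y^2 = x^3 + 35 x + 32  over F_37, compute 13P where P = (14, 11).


k = 13 = 1101_2 (binary, LSB first: 1011)
Double-and-add from P = (14, 11):
  bit 0 = 1: acc = O + (14, 11) = (14, 11)
  bit 1 = 0: acc unchanged = (14, 11)
  bit 2 = 1: acc = (14, 11) + (16, 27) = (34, 14)
  bit 3 = 1: acc = (34, 14) + (30, 6) = (14, 26)

13P = (14, 26)


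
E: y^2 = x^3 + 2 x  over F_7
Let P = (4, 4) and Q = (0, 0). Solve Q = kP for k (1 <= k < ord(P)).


Enumerate multiples of P until we hit Q = (0, 0):
  1P = (4, 4)
  2P = (0, 0)
Match found at i = 2.

k = 2


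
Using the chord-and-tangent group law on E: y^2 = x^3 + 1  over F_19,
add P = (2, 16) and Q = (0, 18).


P != Q, so use the chord formula.
s = (y2 - y1) / (x2 - x1) = (2) / (17) mod 19 = 18
x3 = s^2 - x1 - x2 mod 19 = 18^2 - 2 - 0 = 18
y3 = s (x1 - x3) - y1 mod 19 = 18 * (2 - 18) - 16 = 0

P + Q = (18, 0)


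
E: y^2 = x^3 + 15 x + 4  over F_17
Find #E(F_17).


For each x in F_17, count y with y^2 = x^3 + 15 x + 4 mod 17:
  x = 0: RHS = 4, y in [2, 15]  -> 2 point(s)
  x = 2: RHS = 8, y in [5, 12]  -> 2 point(s)
  x = 3: RHS = 8, y in [5, 12]  -> 2 point(s)
  x = 4: RHS = 9, y in [3, 14]  -> 2 point(s)
  x = 5: RHS = 0, y in [0]  -> 1 point(s)
  x = 6: RHS = 4, y in [2, 15]  -> 2 point(s)
  x = 9: RHS = 1, y in [1, 16]  -> 2 point(s)
  x = 10: RHS = 15, y in [7, 10]  -> 2 point(s)
  x = 11: RHS = 4, y in [2, 15]  -> 2 point(s)
  x = 12: RHS = 8, y in [5, 12]  -> 2 point(s)
  x = 13: RHS = 16, y in [4, 13]  -> 2 point(s)
  x = 14: RHS = 0, y in [0]  -> 1 point(s)
  x = 15: RHS = 0, y in [0]  -> 1 point(s)
Affine points: 23. Add the point at infinity: total = 24.

#E(F_17) = 24


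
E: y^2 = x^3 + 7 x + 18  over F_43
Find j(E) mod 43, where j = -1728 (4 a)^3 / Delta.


Delta = -16(4 a^3 + 27 b^2) mod 43 = 18
-1728 * (4 a)^3 = -1728 * (4*7)^3 mod 43 = 39
j = 39 * 18^(-1) mod 43 = 38

j = 38 (mod 43)


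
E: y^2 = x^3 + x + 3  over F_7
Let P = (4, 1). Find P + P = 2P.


Doubling: s = (3 x1^2 + a) / (2 y1)
s = (3*4^2 + 1) / (2*1) mod 7 = 0
x3 = s^2 - 2 x1 mod 7 = 0^2 - 2*4 = 6
y3 = s (x1 - x3) - y1 mod 7 = 0 * (4 - 6) - 1 = 6

2P = (6, 6)


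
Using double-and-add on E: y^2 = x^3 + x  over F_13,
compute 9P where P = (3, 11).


k = 9 = 1001_2 (binary, LSB first: 1001)
Double-and-add from P = (3, 11):
  bit 0 = 1: acc = O + (3, 11) = (3, 11)
  bit 1 = 0: acc unchanged = (3, 11)
  bit 2 = 0: acc unchanged = (3, 11)
  bit 3 = 1: acc = (3, 11) + (4, 4) = (3, 2)

9P = (3, 2)


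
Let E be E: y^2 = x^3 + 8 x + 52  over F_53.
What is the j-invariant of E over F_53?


Delta = -16(4 a^3 + 27 b^2) mod 53 = 31
-1728 * (4 a)^3 = -1728 * (4*8)^3 mod 53 = 29
j = 29 * 31^(-1) mod 53 = 30

j = 30 (mod 53)


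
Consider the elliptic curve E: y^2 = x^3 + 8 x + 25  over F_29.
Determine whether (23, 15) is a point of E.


Check whether y^2 = x^3 + 8 x + 25 (mod 29) for (x, y) = (23, 15).
LHS: y^2 = 15^2 mod 29 = 22
RHS: x^3 + 8 x + 25 = 23^3 + 8*23 + 25 mod 29 = 22
LHS = RHS

Yes, on the curve


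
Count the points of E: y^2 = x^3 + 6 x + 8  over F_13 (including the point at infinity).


For each x in F_13, count y with y^2 = x^3 + 6 x + 8 mod 13:
  x = 3: RHS = 1, y in [1, 12]  -> 2 point(s)
  x = 6: RHS = 0, y in [0]  -> 1 point(s)
  x = 7: RHS = 3, y in [4, 9]  -> 2 point(s)
  x = 8: RHS = 9, y in [3, 10]  -> 2 point(s)
  x = 11: RHS = 1, y in [1, 12]  -> 2 point(s)
  x = 12: RHS = 1, y in [1, 12]  -> 2 point(s)
Affine points: 11. Add the point at infinity: total = 12.

#E(F_13) = 12


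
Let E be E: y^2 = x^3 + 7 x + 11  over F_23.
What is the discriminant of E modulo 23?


4 a^3 + 27 b^2 = 4*7^3 + 27*11^2 = 1372 + 3267 = 4639
Delta = -16 * (4639) = -74224
Delta mod 23 = 20

Delta = 20 (mod 23)


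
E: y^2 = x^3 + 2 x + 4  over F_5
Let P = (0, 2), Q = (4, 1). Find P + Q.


P != Q, so use the chord formula.
s = (y2 - y1) / (x2 - x1) = (4) / (4) mod 5 = 1
x3 = s^2 - x1 - x2 mod 5 = 1^2 - 0 - 4 = 2
y3 = s (x1 - x3) - y1 mod 5 = 1 * (0 - 2) - 2 = 1

P + Q = (2, 1)


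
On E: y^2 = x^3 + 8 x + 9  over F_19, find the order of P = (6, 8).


Compute successive multiples of P until we hit O:
  1P = (6, 8)
  2P = (18, 0)
  3P = (6, 11)
  4P = O

ord(P) = 4


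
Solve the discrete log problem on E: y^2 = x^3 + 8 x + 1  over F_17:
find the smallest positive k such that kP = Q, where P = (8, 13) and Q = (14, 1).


Enumerate multiples of P until we hit Q = (14, 1):
  1P = (8, 13)
  2P = (14, 1)
Match found at i = 2.

k = 2


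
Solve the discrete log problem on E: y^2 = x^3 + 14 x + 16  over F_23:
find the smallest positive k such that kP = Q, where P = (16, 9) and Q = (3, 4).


Enumerate multiples of P until we hit Q = (3, 4):
  1P = (16, 9)
  2P = (14, 14)
  3P = (5, 21)
  4P = (3, 4)
Match found at i = 4.

k = 4


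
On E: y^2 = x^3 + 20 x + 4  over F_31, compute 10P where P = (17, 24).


k = 10 = 1010_2 (binary, LSB first: 0101)
Double-and-add from P = (17, 24):
  bit 0 = 0: acc unchanged = O
  bit 1 = 1: acc = O + (30, 18) = (30, 18)
  bit 2 = 0: acc unchanged = (30, 18)
  bit 3 = 1: acc = (30, 18) + (8, 26) = (29, 7)

10P = (29, 7)


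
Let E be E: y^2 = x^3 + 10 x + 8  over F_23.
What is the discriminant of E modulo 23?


4 a^3 + 27 b^2 = 4*10^3 + 27*8^2 = 4000 + 1728 = 5728
Delta = -16 * (5728) = -91648
Delta mod 23 = 7

Delta = 7 (mod 23)


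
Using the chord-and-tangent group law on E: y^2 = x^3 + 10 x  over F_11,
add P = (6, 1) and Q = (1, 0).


P != Q, so use the chord formula.
s = (y2 - y1) / (x2 - x1) = (10) / (6) mod 11 = 9
x3 = s^2 - x1 - x2 mod 11 = 9^2 - 6 - 1 = 8
y3 = s (x1 - x3) - y1 mod 11 = 9 * (6 - 8) - 1 = 3

P + Q = (8, 3)


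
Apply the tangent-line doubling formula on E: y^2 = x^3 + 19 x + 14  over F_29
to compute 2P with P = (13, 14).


Doubling: s = (3 x1^2 + a) / (2 y1)
s = (3*13^2 + 19) / (2*14) mod 29 = 25
x3 = s^2 - 2 x1 mod 29 = 25^2 - 2*13 = 19
y3 = s (x1 - x3) - y1 mod 29 = 25 * (13 - 19) - 14 = 10

2P = (19, 10)


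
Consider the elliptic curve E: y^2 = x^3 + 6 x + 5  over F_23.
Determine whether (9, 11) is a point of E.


Check whether y^2 = x^3 + 6 x + 5 (mod 23) for (x, y) = (9, 11).
LHS: y^2 = 11^2 mod 23 = 6
RHS: x^3 + 6 x + 5 = 9^3 + 6*9 + 5 mod 23 = 6
LHS = RHS

Yes, on the curve


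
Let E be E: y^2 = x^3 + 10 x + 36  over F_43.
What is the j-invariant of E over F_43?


Delta = -16(4 a^3 + 27 b^2) mod 43 = 15
-1728 * (4 a)^3 = -1728 * (4*10)^3 mod 43 = 1
j = 1 * 15^(-1) mod 43 = 23

j = 23 (mod 43)


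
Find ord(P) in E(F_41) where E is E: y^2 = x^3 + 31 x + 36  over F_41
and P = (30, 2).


Compute successive multiples of P until we hit O:
  1P = (30, 2)
  2P = (38, 30)
  3P = (16, 6)
  4P = (16, 35)
  5P = (38, 11)
  6P = (30, 39)
  7P = O

ord(P) = 7


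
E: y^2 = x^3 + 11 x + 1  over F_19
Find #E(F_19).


For each x in F_19, count y with y^2 = x^3 + 11 x + 1 mod 19:
  x = 0: RHS = 1, y in [1, 18]  -> 2 point(s)
  x = 3: RHS = 4, y in [2, 17]  -> 2 point(s)
  x = 6: RHS = 17, y in [6, 13]  -> 2 point(s)
  x = 10: RHS = 9, y in [3, 16]  -> 2 point(s)
  x = 11: RHS = 9, y in [3, 16]  -> 2 point(s)
  x = 13: RHS = 4, y in [2, 17]  -> 2 point(s)
  x = 14: RHS = 11, y in [7, 12]  -> 2 point(s)
  x = 15: RHS = 7, y in [8, 11]  -> 2 point(s)
  x = 16: RHS = 17, y in [6, 13]  -> 2 point(s)
  x = 17: RHS = 9, y in [3, 16]  -> 2 point(s)
Affine points: 20. Add the point at infinity: total = 21.

#E(F_19) = 21


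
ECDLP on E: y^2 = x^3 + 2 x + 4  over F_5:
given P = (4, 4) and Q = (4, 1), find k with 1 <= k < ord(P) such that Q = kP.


Enumerate multiples of P until we hit Q = (4, 1):
  1P = (4, 4)
  2P = (2, 1)
  3P = (0, 2)
  4P = (0, 3)
  5P = (2, 4)
  6P = (4, 1)
Match found at i = 6.

k = 6


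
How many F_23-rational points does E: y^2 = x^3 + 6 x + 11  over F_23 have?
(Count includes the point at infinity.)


For each x in F_23, count y with y^2 = x^3 + 6 x + 11 mod 23:
  x = 1: RHS = 18, y in [8, 15]  -> 2 point(s)
  x = 2: RHS = 8, y in [10, 13]  -> 2 point(s)
  x = 9: RHS = 12, y in [9, 14]  -> 2 point(s)
  x = 10: RHS = 13, y in [6, 17]  -> 2 point(s)
  x = 13: RHS = 9, y in [3, 20]  -> 2 point(s)
  x = 15: RHS = 3, y in [7, 16]  -> 2 point(s)
  x = 17: RHS = 12, y in [9, 14]  -> 2 point(s)
  x = 20: RHS = 12, y in [9, 14]  -> 2 point(s)
  x = 22: RHS = 4, y in [2, 21]  -> 2 point(s)
Affine points: 18. Add the point at infinity: total = 19.

#E(F_23) = 19


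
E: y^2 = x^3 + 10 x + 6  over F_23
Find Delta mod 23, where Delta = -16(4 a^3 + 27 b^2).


4 a^3 + 27 b^2 = 4*10^3 + 27*6^2 = 4000 + 972 = 4972
Delta = -16 * (4972) = -79552
Delta mod 23 = 5

Delta = 5 (mod 23)


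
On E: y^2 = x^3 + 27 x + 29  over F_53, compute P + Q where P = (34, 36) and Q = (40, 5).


P != Q, so use the chord formula.
s = (y2 - y1) / (x2 - x1) = (22) / (6) mod 53 = 39
x3 = s^2 - x1 - x2 mod 53 = 39^2 - 34 - 40 = 16
y3 = s (x1 - x3) - y1 mod 53 = 39 * (34 - 16) - 36 = 30

P + Q = (16, 30)


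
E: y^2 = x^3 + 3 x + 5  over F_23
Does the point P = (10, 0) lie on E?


Check whether y^2 = x^3 + 3 x + 5 (mod 23) for (x, y) = (10, 0).
LHS: y^2 = 0^2 mod 23 = 0
RHS: x^3 + 3 x + 5 = 10^3 + 3*10 + 5 mod 23 = 0
LHS = RHS

Yes, on the curve


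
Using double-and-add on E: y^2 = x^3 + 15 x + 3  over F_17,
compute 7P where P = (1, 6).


k = 7 = 111_2 (binary, LSB first: 111)
Double-and-add from P = (1, 6):
  bit 0 = 1: acc = O + (1, 6) = (1, 6)
  bit 1 = 1: acc = (1, 6) + (13, 10) = (5, 4)
  bit 2 = 1: acc = (5, 4) + (7, 14) = (13, 7)

7P = (13, 7)


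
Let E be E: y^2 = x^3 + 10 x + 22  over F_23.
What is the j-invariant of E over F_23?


Delta = -16(4 a^3 + 27 b^2) mod 23 = 14
-1728 * (4 a)^3 = -1728 * (4*10)^3 mod 23 = 4
j = 4 * 14^(-1) mod 23 = 20

j = 20 (mod 23)


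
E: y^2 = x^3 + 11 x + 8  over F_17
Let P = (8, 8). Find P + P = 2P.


Doubling: s = (3 x1^2 + a) / (2 y1)
s = (3*8^2 + 11) / (2*8) mod 17 = 1
x3 = s^2 - 2 x1 mod 17 = 1^2 - 2*8 = 2
y3 = s (x1 - x3) - y1 mod 17 = 1 * (8 - 2) - 8 = 15

2P = (2, 15)


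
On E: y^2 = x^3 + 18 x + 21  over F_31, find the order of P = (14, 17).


Compute successive multiples of P until we hit O:
  1P = (14, 17)
  2P = (11, 0)
  3P = (14, 14)
  4P = O

ord(P) = 4


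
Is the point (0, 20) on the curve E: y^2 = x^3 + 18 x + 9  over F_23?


Check whether y^2 = x^3 + 18 x + 9 (mod 23) for (x, y) = (0, 20).
LHS: y^2 = 20^2 mod 23 = 9
RHS: x^3 + 18 x + 9 = 0^3 + 18*0 + 9 mod 23 = 9
LHS = RHS

Yes, on the curve


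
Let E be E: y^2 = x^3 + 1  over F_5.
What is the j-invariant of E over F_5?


Delta = -16(4 a^3 + 27 b^2) mod 5 = 3
-1728 * (4 a)^3 = -1728 * (4*0)^3 mod 5 = 0
j = 0 * 3^(-1) mod 5 = 0

j = 0 (mod 5)


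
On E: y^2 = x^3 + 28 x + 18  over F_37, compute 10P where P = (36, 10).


k = 10 = 1010_2 (binary, LSB first: 0101)
Double-and-add from P = (36, 10):
  bit 0 = 0: acc unchanged = O
  bit 1 = 1: acc = O + (18, 29) = (18, 29)
  bit 2 = 0: acc unchanged = (18, 29)
  bit 3 = 1: acc = (18, 29) + (12, 26) = (35, 18)

10P = (35, 18)


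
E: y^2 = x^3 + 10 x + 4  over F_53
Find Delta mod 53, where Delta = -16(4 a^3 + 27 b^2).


4 a^3 + 27 b^2 = 4*10^3 + 27*4^2 = 4000 + 432 = 4432
Delta = -16 * (4432) = -70912
Delta mod 53 = 2

Delta = 2 (mod 53)


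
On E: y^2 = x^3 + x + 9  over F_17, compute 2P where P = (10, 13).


Doubling: s = (3 x1^2 + a) / (2 y1)
s = (3*10^2 + 1) / (2*13) mod 17 = 7
x3 = s^2 - 2 x1 mod 17 = 7^2 - 2*10 = 12
y3 = s (x1 - x3) - y1 mod 17 = 7 * (10 - 12) - 13 = 7

2P = (12, 7)


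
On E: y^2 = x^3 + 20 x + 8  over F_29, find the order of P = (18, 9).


Compute successive multiples of P until we hit O:
  1P = (18, 9)
  2P = (6, 24)
  3P = (12, 27)
  4P = (8, 19)
  5P = (4, 6)
  6P = (14, 25)
  7P = (13, 0)
  8P = (14, 4)
  ... (continuing to 14P)
  14P = O

ord(P) = 14
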